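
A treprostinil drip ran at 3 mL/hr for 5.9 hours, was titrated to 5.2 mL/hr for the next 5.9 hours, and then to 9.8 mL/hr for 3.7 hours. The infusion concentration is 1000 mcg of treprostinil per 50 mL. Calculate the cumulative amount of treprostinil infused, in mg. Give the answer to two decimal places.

1.69 mg

Concentration = 1000 mcg ÷ 50 mL = 20 mcg/mL
Stage 1: 3 mL/hr × 5.9 hr = 17.7 mL → 17.7 mL × 20 mcg/mL = 354 mcg
Stage 2: 5.2 mL/hr × 5.9 hr = 30.68 mL → 30.68 mL × 20 mcg/mL = 613.6 mcg
Stage 3: 9.8 mL/hr × 3.7 hr = 36.26 mL → 36.26 mL × 20 mcg/mL = 725.2 mcg
Total = 354 + 613.6 + 725.2 = 1692.8 mcg = 1.6928 mg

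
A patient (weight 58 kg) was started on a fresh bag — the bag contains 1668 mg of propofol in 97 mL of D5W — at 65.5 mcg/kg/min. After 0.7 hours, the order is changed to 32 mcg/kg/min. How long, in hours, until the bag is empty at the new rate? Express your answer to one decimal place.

13.5 hours

Initial rate:
Dose = 65.5 mcg/kg/min × 58 kg = 3799 mcg/min
3799 mcg/min × 60 min/hr = 227940 mcg/hr
Concentration = 1668 mg ÷ 97 mL = 17.19588 mg/mL = 17195.88 mcg/mL
Rate = 227940 mcg/hr ÷ 17195.88 mcg/mL = 13.2555 mL/hr
Volume infused so far = 13.2555 mL/hr × 0.7 hr = 9.278853 mL
Volume remaining = 97 − 9.278853 = 87.72115 mL
New rate:
Dose = 32 mcg/kg/min × 58 kg = 1856 mcg/min
1856 mcg/min × 60 min/hr = 111360 mcg/hr
Rate = 111360 mcg/hr ÷ 17195.88 mcg/mL = 6.475971 mL/hr
Time remaining = 87.72115 mL ÷ 6.475971 mL/hr = 13.54564 hr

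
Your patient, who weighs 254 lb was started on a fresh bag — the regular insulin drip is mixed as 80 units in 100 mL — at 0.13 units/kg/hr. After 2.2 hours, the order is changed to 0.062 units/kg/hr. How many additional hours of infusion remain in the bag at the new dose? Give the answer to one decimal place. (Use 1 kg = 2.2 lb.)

6.6 hours

Initial rate:
Weight = 254 lb ÷ 2.2 lb/kg = 115.4545 kg
Dose = 0.13 units/kg/hr × 115.4545 kg = 15.00909 units/hr
Concentration = 80 units ÷ 100 mL = 0.8 units/mL
Rate = 15.00909 units/hr ÷ 0.8 units/mL = 18.76136 mL/hr
Volume infused so far = 18.76136 mL/hr × 2.2 hr = 41.275 mL
Volume remaining = 100 − 41.275 = 58.725 mL
New rate:
Dose = 0.062 units/kg/hr × 115.4545 kg = 7.158182 units/hr
Rate = 7.158182 units/hr ÷ 0.8 units/mL = 8.947727 mL/hr
Time remaining = 58.725 mL ÷ 8.947727 mL/hr = 6.563119 hr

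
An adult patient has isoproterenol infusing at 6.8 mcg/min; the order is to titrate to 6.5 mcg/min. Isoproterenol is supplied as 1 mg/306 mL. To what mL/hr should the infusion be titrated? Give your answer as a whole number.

6.5 mcg/min × 60 min/hr = 390 mcg/hr
Concentration = 1 mg ÷ 306 mL = 0.003267974 mg/mL = 3.267974 mcg/mL
Rate = 390 mcg/hr ÷ 3.267974 mcg/mL = 119.34 mL/hr

119 mL/hr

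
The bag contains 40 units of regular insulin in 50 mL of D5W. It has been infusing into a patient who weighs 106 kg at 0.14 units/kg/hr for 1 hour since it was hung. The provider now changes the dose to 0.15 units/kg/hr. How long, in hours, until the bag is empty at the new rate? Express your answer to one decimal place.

1.6 hours

Initial rate:
Dose = 0.14 units/kg/hr × 106 kg = 14.84 units/hr
Concentration = 40 units ÷ 50 mL = 0.8 units/mL
Rate = 14.84 units/hr ÷ 0.8 units/mL = 18.55 mL/hr
Volume infused so far = 18.55 mL/hr × 1 hr = 18.55 mL
Volume remaining = 50 − 18.55 = 31.45 mL
New rate:
Dose = 0.15 units/kg/hr × 106 kg = 15.9 units/hr
Rate = 15.9 units/hr ÷ 0.8 units/mL = 19.875 mL/hr
Time remaining = 31.45 mL ÷ 19.875 mL/hr = 1.58239 hr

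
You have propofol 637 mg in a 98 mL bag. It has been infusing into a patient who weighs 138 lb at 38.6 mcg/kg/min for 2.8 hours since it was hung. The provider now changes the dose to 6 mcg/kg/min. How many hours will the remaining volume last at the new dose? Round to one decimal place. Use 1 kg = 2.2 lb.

10.2 hours

Initial rate:
Weight = 138 lb ÷ 2.2 lb/kg = 62.72727 kg
Dose = 38.6 mcg/kg/min × 62.72727 kg = 2421.273 mcg/min
2421.273 mcg/min × 60 min/hr = 145276.4 mcg/hr
Concentration = 637 mg ÷ 98 mL = 6.5 mg/mL = 6500 mcg/mL
Rate = 145276.4 mcg/hr ÷ 6500 mcg/mL = 22.35021 mL/hr
Volume infused so far = 22.35021 mL/hr × 2.8 hr = 62.58059 mL
Volume remaining = 98 − 62.58059 = 35.41941 mL
New rate:
Dose = 6 mcg/kg/min × 62.72727 kg = 376.3636 mcg/min
376.3636 mcg/min × 60 min/hr = 22581.82 mcg/hr
Rate = 22581.82 mcg/hr ÷ 6500 mcg/mL = 3.474126 mL/hr
Time remaining = 35.41941 mL ÷ 3.474126 mL/hr = 10.1952 hr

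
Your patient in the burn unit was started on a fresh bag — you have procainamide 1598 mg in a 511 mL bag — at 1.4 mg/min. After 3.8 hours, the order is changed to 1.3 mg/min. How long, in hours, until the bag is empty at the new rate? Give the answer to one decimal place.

16.4 hours

Initial rate:
1.4 mg/min × 60 min/hr = 84 mg/hr
Concentration = 1598 mg ÷ 511 mL = 3.127202 mg/mL
Rate = 84 mg/hr ÷ 3.127202 mg/mL = 26.86108 mL/hr
Volume infused so far = 26.86108 mL/hr × 3.8 hr = 102.0721 mL
Volume remaining = 511 − 102.0721 = 408.9279 mL
New rate:
1.3 mg/min × 60 min/hr = 78 mg/hr
Rate = 78 mg/hr ÷ 3.127202 mg/mL = 24.94243 mL/hr
Time remaining = 408.9279 mL ÷ 24.94243 mL/hr = 16.39487 hr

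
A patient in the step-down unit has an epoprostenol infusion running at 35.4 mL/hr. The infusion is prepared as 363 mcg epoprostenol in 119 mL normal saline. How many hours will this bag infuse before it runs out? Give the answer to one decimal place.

Duration = 119 mL ÷ 35.4 mL/hr = 3.361582 hr

3.4 hours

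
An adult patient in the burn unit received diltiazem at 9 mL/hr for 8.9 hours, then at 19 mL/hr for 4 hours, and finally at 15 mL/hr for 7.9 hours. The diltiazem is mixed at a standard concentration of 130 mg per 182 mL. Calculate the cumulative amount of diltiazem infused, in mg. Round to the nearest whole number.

Concentration = 130 mg ÷ 182 mL = 0.7142857 mg/mL
Stage 1: 9 mL/hr × 8.9 hr = 80.1 mL → 80.1 mL × 0.7142857 mg/mL = 57.21429 mg
Stage 2: 19 mL/hr × 4 hr = 76 mL → 76 mL × 0.7142857 mg/mL = 54.28571 mg
Stage 3: 15 mL/hr × 7.9 hr = 118.5 mL → 118.5 mL × 0.7142857 mg/mL = 84.64286 mg
Total = 57.21429 + 54.28571 + 84.64286 = 196.1429 mg

196 mg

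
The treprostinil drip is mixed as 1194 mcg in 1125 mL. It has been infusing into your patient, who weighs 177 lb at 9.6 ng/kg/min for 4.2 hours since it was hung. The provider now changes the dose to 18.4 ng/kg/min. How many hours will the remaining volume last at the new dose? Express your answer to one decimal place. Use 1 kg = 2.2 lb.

11.3 hours

Initial rate:
Weight = 177 lb ÷ 2.2 lb/kg = 80.45455 kg
Dose = 9.6 ng/kg/min × 80.45455 kg = 772.3636 ng/min
772.3636 ng/min × 60 min/hr = 46341.82 ng/hr
Concentration = 1194 mcg ÷ 1125 mL = 1.061333 mcg/mL = 1061.333 ng/mL
Rate = 46341.82 ng/hr ÷ 1061.333 ng/mL = 43.66377 mL/hr
Volume infused so far = 43.66377 mL/hr × 4.2 hr = 183.3878 mL
Volume remaining = 1125 − 183.3878 = 941.6122 mL
New rate:
Dose = 18.4 ng/kg/min × 80.45455 kg = 1480.364 ng/min
1480.364 ng/min × 60 min/hr = 88821.82 ng/hr
Rate = 88821.82 ng/hr ÷ 1061.333 ng/mL = 83.6889 mL/hr
Time remaining = 941.6122 mL ÷ 83.6889 mL/hr = 11.25134 hr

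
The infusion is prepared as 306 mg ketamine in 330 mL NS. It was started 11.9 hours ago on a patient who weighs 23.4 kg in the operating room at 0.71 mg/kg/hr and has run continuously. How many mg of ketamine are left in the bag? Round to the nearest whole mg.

Dose = 0.71 mg/kg/hr × 23.4 kg = 16.614 mg/hr
Concentration = 306 mg ÷ 330 mL = 0.9272727 mg/mL
Rate = 16.614 mg/hr ÷ 0.9272727 mg/mL = 17.91706 mL/hr
Volume infused = 17.91706 mL/hr × 11.9 hr = 213.213 mL
Volume remaining = 330 − 213.213 = 116.787 mL
Drug remaining = 116.787 mL × 0.9272727 mg/mL = 108.2934 mg

108 mg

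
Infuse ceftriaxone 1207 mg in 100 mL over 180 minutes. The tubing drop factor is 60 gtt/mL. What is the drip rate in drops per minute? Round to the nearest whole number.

100 mL ÷ (180 min) = 0.5555556 mL/min
0.5555556 mL/min × 60 gtt/mL = 33.33333 gtt/min

33 gtt/min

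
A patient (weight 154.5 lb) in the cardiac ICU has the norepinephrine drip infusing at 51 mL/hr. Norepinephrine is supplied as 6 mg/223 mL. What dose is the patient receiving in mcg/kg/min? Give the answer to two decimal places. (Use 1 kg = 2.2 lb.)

Weight = 154.5 lb ÷ 2.2 lb/kg = 70.22727 kg
Concentration = 6 mg ÷ 223 mL = 0.02690583 mg/mL = 26.90583 mcg/mL
Drug rate = 51 mL/hr × 26.90583 mcg/mL = 1372.197 mcg/hr
1372.197 mcg/hr ÷ 60 min/hr = 22.86996 mcg/min
22.86996 mcg/min ÷ 70.22727 kg = 0.3256563 mcg/kg/min

0.33 mcg/kg/min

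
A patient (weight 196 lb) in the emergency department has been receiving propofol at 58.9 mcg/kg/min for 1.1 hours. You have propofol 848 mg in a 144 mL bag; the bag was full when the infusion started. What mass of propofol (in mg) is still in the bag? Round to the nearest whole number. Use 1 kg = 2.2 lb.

Weight = 196 lb ÷ 2.2 lb/kg = 89.09091 kg
Dose = 58.9 mcg/kg/min × 89.09091 kg = 5247.455 mcg/min
5247.455 mcg/min × 60 min/hr = 314847.3 mcg/hr
Concentration = 848 mg ÷ 144 mL = 5.888889 mg/mL = 5888.889 mcg/mL
Rate = 314847.3 mcg/hr ÷ 5888.889 mcg/mL = 53.46463 mL/hr
Volume infused = 53.46463 mL/hr × 1.1 hr = 58.81109 mL
Volume remaining = 144 − 58.81109 = 85.18891 mL
Drug remaining = 85.18891 mL × 5888.889 mcg/mL = 501668 mcg = 501.668 mg

502 mg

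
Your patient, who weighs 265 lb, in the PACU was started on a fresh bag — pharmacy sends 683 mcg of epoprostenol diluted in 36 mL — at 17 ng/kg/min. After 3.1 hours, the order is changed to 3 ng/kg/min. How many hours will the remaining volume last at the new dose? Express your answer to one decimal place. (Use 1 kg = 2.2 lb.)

Initial rate:
Weight = 265 lb ÷ 2.2 lb/kg = 120.4545 kg
Dose = 17 ng/kg/min × 120.4545 kg = 2047.727 ng/min
2047.727 ng/min × 60 min/hr = 122863.6 ng/hr
Concentration = 683 mcg ÷ 36 mL = 18.97222 mcg/mL = 18972.22 ng/mL
Rate = 122863.6 ng/hr ÷ 18972.22 ng/mL = 6.475975 mL/hr
Volume infused so far = 6.475975 mL/hr × 3.1 hr = 20.07552 mL
Volume remaining = 36 − 20.07552 = 15.92448 mL
New rate:
Dose = 3 ng/kg/min × 120.4545 kg = 361.3636 ng/min
361.3636 ng/min × 60 min/hr = 21681.82 ng/hr
Rate = 21681.82 ng/hr ÷ 18972.22 ng/mL = 1.142819 mL/hr
Time remaining = 15.92448 mL ÷ 1.142819 mL/hr = 13.93438 hr

13.9 hours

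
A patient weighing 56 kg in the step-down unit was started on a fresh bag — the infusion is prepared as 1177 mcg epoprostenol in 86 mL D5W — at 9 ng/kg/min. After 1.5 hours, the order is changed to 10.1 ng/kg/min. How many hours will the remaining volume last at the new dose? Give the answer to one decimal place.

33.3 hours

Initial rate:
Dose = 9 ng/kg/min × 56 kg = 504 ng/min
504 ng/min × 60 min/hr = 30240 ng/hr
Concentration = 1177 mcg ÷ 86 mL = 13.68605 mcg/mL = 13686.05 ng/mL
Rate = 30240 ng/hr ÷ 13686.05 ng/mL = 2.20955 mL/hr
Volume infused so far = 2.20955 mL/hr × 1.5 hr = 3.314325 mL
Volume remaining = 86 − 3.314325 = 82.68568 mL
New rate:
Dose = 10.1 ng/kg/min × 56 kg = 565.6 ng/min
565.6 ng/min × 60 min/hr = 33936 ng/hr
Rate = 33936 ng/hr ÷ 13686.05 ng/mL = 2.479606 mL/hr
Time remaining = 82.68568 mL ÷ 2.479606 mL/hr = 33.3463 hr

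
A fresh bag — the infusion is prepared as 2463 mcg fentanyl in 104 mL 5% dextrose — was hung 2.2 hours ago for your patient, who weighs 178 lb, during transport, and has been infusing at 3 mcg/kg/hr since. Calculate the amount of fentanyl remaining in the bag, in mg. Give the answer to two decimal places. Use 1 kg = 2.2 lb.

1.93 mg

Weight = 178 lb ÷ 2.2 lb/kg = 80.90909 kg
Dose = 3 mcg/kg/hr × 80.90909 kg = 242.7273 mcg/hr
Concentration = 2463 mcg ÷ 104 mL = 23.68269 mcg/mL
Rate = 242.7273 mcg/hr ÷ 23.68269 mcg/mL = 10.24914 mL/hr
Volume infused = 10.24914 mL/hr × 2.2 hr = 22.54811 mL
Volume remaining = 104 − 22.54811 = 81.45189 mL
Drug remaining = 81.45189 mL × 23.68269 mcg/mL = 1929 mcg = 1.929 mg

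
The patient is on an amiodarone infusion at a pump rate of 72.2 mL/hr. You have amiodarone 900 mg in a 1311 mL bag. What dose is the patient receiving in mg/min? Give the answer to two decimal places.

0.83 mg/min

Concentration = 900 mg ÷ 1311 mL = 0.6864989 mg/mL
Drug rate = 72.2 mL/hr × 0.6864989 mg/mL = 49.56522 mg/hr
49.56522 mg/hr ÷ 60 min/hr = 0.826087 mg/min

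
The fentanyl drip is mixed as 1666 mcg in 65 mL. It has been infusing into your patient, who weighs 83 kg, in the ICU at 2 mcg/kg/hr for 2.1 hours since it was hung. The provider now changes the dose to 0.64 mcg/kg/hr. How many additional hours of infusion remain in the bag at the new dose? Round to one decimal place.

Initial rate:
Dose = 2 mcg/kg/hr × 83 kg = 166 mcg/hr
Concentration = 1666 mcg ÷ 65 mL = 25.63077 mcg/mL
Rate = 166 mcg/hr ÷ 25.63077 mcg/mL = 6.476591 mL/hr
Volume infused so far = 6.476591 mL/hr × 2.1 hr = 13.60084 mL
Volume remaining = 65 − 13.60084 = 51.39916 mL
New rate:
Dose = 0.64 mcg/kg/hr × 83 kg = 53.12 mcg/hr
Rate = 53.12 mcg/hr ÷ 25.63077 mcg/mL = 2.072509 mL/hr
Time remaining = 51.39916 mL ÷ 2.072509 mL/hr = 24.80045 hr

24.8 hours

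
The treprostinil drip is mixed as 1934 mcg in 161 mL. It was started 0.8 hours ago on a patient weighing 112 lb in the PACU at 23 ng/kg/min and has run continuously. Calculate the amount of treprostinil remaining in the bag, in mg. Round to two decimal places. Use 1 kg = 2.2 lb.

Weight = 112 lb ÷ 2.2 lb/kg = 50.90909 kg
Dose = 23 ng/kg/min × 50.90909 kg = 1170.909 ng/min
1170.909 ng/min × 60 min/hr = 70254.55 ng/hr
Concentration = 1934 mcg ÷ 161 mL = 12.01242 mcg/mL = 12012.42 ng/mL
Rate = 70254.55 ng/hr ÷ 12012.42 ng/mL = 5.848491 mL/hr
Volume infused = 5.848491 mL/hr × 0.8 hr = 4.678793 mL
Volume remaining = 161 − 4.678793 = 156.3212 mL
Drug remaining = 156.3212 mL × 12012.42 ng/mL = 1877796 ng = 1.877796 mg

1.88 mg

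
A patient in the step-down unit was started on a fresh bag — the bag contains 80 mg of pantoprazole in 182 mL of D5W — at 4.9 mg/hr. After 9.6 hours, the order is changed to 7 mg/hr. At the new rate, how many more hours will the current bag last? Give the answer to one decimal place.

4.7 hours

Initial rate:
Concentration = 80 mg ÷ 182 mL = 0.4395604 mg/mL
Rate = 4.9 mg/hr ÷ 0.4395604 mg/mL = 11.1475 mL/hr
Volume infused so far = 11.1475 mL/hr × 9.6 hr = 107.016 mL
Volume remaining = 182 − 107.016 = 74.984 mL
New rate:
Rate = 7 mg/hr ÷ 0.4395604 mg/mL = 15.925 mL/hr
Time remaining = 74.984 mL ÷ 15.925 mL/hr = 4.708571 hr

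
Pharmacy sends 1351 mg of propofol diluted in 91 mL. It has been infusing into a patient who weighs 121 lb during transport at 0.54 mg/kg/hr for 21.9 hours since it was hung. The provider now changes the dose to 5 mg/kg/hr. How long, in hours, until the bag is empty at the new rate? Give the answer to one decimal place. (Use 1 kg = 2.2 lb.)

2.5 hours

Initial rate:
Weight = 121 lb ÷ 2.2 lb/kg = 55 kg
Dose = 0.54 mg/kg/hr × 55 kg = 29.7 mg/hr
Concentration = 1351 mg ÷ 91 mL = 14.84615 mg/mL
Rate = 29.7 mg/hr ÷ 14.84615 mg/mL = 2.000518 mL/hr
Volume infused so far = 2.000518 mL/hr × 21.9 hr = 43.81135 mL
Volume remaining = 91 − 43.81135 = 47.18865 mL
New rate:
Dose = 5 mg/kg/hr × 55 kg = 275 mg/hr
Rate = 275 mg/hr ÷ 14.84615 mg/mL = 18.52332 mL/hr
Time remaining = 47.18865 mL ÷ 18.52332 mL/hr = 2.547527 hr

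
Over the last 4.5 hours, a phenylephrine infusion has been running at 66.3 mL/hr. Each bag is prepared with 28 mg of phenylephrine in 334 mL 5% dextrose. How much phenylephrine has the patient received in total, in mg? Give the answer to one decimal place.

Concentration = 28 mg ÷ 334 mL = 0.08383234 mg/mL = 83.83234 mcg/mL
Drug rate = 66.3 mL/hr × 83.83234 mcg/mL = 5558.084 mcg/hr
Total = 5558.084 mcg/hr × 4.5 hr = 25011.38 mcg = 25.01138 mg

25.0 mg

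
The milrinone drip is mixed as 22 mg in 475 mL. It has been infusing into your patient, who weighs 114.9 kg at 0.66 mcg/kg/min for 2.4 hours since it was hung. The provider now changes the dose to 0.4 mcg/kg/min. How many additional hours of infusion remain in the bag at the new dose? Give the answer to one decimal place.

4.0 hours

Initial rate:
Dose = 0.66 mcg/kg/min × 114.9 kg = 75.834 mcg/min
75.834 mcg/min × 60 min/hr = 4550.04 mcg/hr
Concentration = 22 mg ÷ 475 mL = 0.04631579 mg/mL = 46.31579 mcg/mL
Rate = 4550.04 mcg/hr ÷ 46.31579 mcg/mL = 98.2395 mL/hr
Volume infused so far = 98.2395 mL/hr × 2.4 hr = 235.7748 mL
Volume remaining = 475 − 235.7748 = 239.2252 mL
New rate:
Dose = 0.4 mcg/kg/min × 114.9 kg = 45.96 mcg/min
45.96 mcg/min × 60 min/hr = 2757.6 mcg/hr
Rate = 2757.6 mcg/hr ÷ 46.31579 mcg/mL = 59.53909 mL/hr
Time remaining = 239.2252 mL ÷ 59.53909 mL/hr = 4.017952 hr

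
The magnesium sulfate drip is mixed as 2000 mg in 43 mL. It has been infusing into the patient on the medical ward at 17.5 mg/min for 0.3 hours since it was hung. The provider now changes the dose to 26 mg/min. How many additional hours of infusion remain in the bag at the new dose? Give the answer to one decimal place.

1.1 hours

Initial rate:
17.5 mg/min × 60 min/hr = 1050 mg/hr
Concentration = 2000 mg ÷ 43 mL = 46.51163 mg/mL
Rate = 1050 mg/hr ÷ 46.51163 mg/mL = 22.575 mL/hr
Volume infused so far = 22.575 mL/hr × 0.3 hr = 6.7725 mL
Volume remaining = 43 − 6.7725 = 36.2275 mL
New rate:
26 mg/min × 60 min/hr = 1560 mg/hr
Rate = 1560 mg/hr ÷ 46.51163 mg/mL = 33.54 mL/hr
Time remaining = 36.2275 mL ÷ 33.54 mL/hr = 1.080128 hr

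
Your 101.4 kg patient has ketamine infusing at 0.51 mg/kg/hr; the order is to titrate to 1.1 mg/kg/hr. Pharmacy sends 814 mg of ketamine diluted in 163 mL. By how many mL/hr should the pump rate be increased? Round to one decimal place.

At the current dose:
Dose = 0.51 mg/kg/hr × 101.4 kg = 51.714 mg/hr
Concentration = 814 mg ÷ 163 mL = 4.993865 mg/mL
Rate = 51.714 mg/hr ÷ 4.993865 mg/mL = 10.35551 mL/hr
At the new dose:
Dose = 1.1 mg/kg/hr × 101.4 kg = 111.54 mg/hr
Rate = 111.54 mg/hr ÷ 4.993865 mg/mL = 22.33541 mL/hr
Change = 22.33541 − 10.35551 = 11.9799 mL/hr → 11.9799 mL/hr increase

12.0 mL/hr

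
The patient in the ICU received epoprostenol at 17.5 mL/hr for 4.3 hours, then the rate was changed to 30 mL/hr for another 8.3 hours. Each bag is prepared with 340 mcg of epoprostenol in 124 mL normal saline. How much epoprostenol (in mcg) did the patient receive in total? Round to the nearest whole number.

Concentration = 340 mcg ÷ 124 mL = 2.741935 mcg/mL
Stage 1: 17.5 mL/hr × 4.3 hr = 75.25 mL → 75.25 mL × 2.741935 mcg/mL = 206.3306 mcg
Stage 2: 30 mL/hr × 8.3 hr = 249 mL → 249 mL × 2.741935 mcg/mL = 682.7419 mcg
Total = 206.3306 + 682.7419 = 889.0726 mcg

889 mcg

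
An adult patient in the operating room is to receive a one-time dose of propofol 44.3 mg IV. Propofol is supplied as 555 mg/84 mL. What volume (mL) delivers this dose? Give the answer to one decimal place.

6.7 mL

Concentration = 555 mg ÷ 84 mL = 6.607143 mg/mL
Volume = 44.3 mg ÷ 6.607143 mg/mL = 6.704865 mL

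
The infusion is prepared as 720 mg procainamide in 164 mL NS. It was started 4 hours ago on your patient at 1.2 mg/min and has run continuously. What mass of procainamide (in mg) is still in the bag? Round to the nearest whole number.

1.2 mg/min × 60 min/hr = 72 mg/hr
Concentration = 720 mg ÷ 164 mL = 4.390244 mg/mL
Rate = 72 mg/hr ÷ 4.390244 mg/mL = 16.4 mL/hr
Volume infused = 16.4 mL/hr × 4 hr = 65.6 mL
Volume remaining = 164 − 65.6 = 98.4 mL
Drug remaining = 98.4 mL × 4.390244 mg/mL = 432 mg

432 mg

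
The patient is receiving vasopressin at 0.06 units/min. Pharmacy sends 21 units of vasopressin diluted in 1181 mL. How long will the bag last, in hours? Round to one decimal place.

5.8 hours

0.06 units/min × 60 min/hr = 3.6 units/hr
Concentration = 21 units ÷ 1181 mL = 0.01778154 units/mL
Rate = 3.6 units/hr ÷ 0.01778154 units/mL = 202.4571 mL/hr
Duration = 1181 mL ÷ 202.4571 mL/hr = 5.833333 hr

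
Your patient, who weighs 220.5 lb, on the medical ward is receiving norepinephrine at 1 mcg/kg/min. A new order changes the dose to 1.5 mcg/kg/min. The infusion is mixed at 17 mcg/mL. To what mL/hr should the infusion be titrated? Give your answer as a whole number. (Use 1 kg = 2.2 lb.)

Weight = 220.5 lb ÷ 2.2 lb/kg = 100.2273 kg
Dose = 1.5 mcg/kg/min × 100.2273 kg = 150.3409 mcg/min
150.3409 mcg/min × 60 min/hr = 9020.455 mcg/hr
Rate = 9020.455 mcg/hr ÷ 17 mcg/mL = 530.615 mL/hr

531 mL/hr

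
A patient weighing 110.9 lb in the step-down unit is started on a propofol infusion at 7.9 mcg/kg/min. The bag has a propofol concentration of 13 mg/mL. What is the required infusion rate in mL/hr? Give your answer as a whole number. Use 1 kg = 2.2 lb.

2 mL/hr

Weight = 110.9 lb ÷ 2.2 lb/kg = 50.40909 kg
Dose = 7.9 mcg/kg/min × 50.40909 kg = 398.2318 mcg/min
398.2318 mcg/min × 60 min/hr = 23893.91 mcg/hr
Concentration = 13 mg/mL = 13000 mcg/mL
Rate = 23893.91 mcg/hr ÷ 13000 mcg/mL = 1.837993 mL/hr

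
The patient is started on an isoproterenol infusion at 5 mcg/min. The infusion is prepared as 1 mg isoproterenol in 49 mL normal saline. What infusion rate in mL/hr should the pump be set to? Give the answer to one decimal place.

14.7 mL/hr

5 mcg/min × 60 min/hr = 300 mcg/hr
Concentration = 1 mg ÷ 49 mL = 0.02040816 mg/mL = 20.40816 mcg/mL
Rate = 300 mcg/hr ÷ 20.40816 mcg/mL = 14.7 mL/hr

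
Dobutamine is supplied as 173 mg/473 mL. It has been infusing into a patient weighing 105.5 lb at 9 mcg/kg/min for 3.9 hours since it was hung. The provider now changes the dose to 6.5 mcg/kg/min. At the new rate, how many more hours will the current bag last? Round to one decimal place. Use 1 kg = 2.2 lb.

Initial rate:
Weight = 105.5 lb ÷ 2.2 lb/kg = 47.95455 kg
Dose = 9 mcg/kg/min × 47.95455 kg = 431.5909 mcg/min
431.5909 mcg/min × 60 min/hr = 25895.45 mcg/hr
Concentration = 173 mg ÷ 473 mL = 0.3657505 mg/mL = 365.7505 mcg/mL
Rate = 25895.45 mcg/hr ÷ 365.7505 mcg/mL = 70.80087 mL/hr
Volume infused so far = 70.80087 mL/hr × 3.9 hr = 276.1234 mL
Volume remaining = 473 − 276.1234 = 196.8766 mL
New rate:
Dose = 6.5 mcg/kg/min × 47.95455 kg = 311.7045 mcg/min
311.7045 mcg/min × 60 min/hr = 18702.27 mcg/hr
Rate = 18702.27 mcg/hr ÷ 365.7505 mcg/mL = 51.13396 mL/hr
Time remaining = 196.8766 mL ÷ 51.13396 mL/hr = 3.850213 hr

3.9 hours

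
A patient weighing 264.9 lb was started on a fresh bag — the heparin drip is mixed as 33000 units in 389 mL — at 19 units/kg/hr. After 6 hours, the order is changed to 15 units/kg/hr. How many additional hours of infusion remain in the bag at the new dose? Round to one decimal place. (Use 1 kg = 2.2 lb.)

Initial rate:
Weight = 264.9 lb ÷ 2.2 lb/kg = 120.4091 kg
Dose = 19 units/kg/hr × 120.4091 kg = 2287.773 units/hr
Concentration = 33000 units ÷ 389 mL = 84.8329 units/mL
Rate = 2287.773 units/hr ÷ 84.8329 units/mL = 26.96799 mL/hr
Volume infused so far = 26.96799 mL/hr × 6 hr = 161.8079 mL
Volume remaining = 389 − 161.8079 = 227.1921 mL
New rate:
Dose = 15 units/kg/hr × 120.4091 kg = 1806.136 units/hr
Rate = 1806.136 units/hr ÷ 84.8329 units/mL = 21.29052 mL/hr
Time remaining = 227.1921 mL ÷ 21.29052 mL/hr = 10.67105 hr

10.7 hours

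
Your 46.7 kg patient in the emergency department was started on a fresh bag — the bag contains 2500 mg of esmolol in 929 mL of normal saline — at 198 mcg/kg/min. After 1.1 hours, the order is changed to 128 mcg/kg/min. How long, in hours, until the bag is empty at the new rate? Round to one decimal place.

5.3 hours

Initial rate:
Dose = 198 mcg/kg/min × 46.7 kg = 9246.6 mcg/min
9246.6 mcg/min × 60 min/hr = 554796 mcg/hr
Concentration = 2500 mg ÷ 929 mL = 2.691066 mg/mL = 2691.066 mcg/mL
Rate = 554796 mcg/hr ÷ 2691.066 mcg/mL = 206.1622 mL/hr
Volume infused so far = 206.1622 mL/hr × 1.1 hr = 226.7784 mL
Volume remaining = 929 − 226.7784 = 702.2216 mL
New rate:
Dose = 128 mcg/kg/min × 46.7 kg = 5977.6 mcg/min
5977.6 mcg/min × 60 min/hr = 358656 mcg/hr
Rate = 358656 mcg/hr ÷ 2691.066 mcg/mL = 133.2766 mL/hr
Time remaining = 702.2216 mL ÷ 133.2766 mL/hr = 5.268905 hr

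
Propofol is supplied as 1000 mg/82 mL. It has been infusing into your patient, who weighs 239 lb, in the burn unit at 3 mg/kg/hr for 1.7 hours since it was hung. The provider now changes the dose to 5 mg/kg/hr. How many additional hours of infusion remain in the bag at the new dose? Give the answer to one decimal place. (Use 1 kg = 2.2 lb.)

0.8 hours

Initial rate:
Weight = 239 lb ÷ 2.2 lb/kg = 108.6364 kg
Dose = 3 mg/kg/hr × 108.6364 kg = 325.9091 mg/hr
Concentration = 1000 mg ÷ 82 mL = 12.19512 mg/mL
Rate = 325.9091 mg/hr ÷ 12.19512 mg/mL = 26.72455 mL/hr
Volume infused so far = 26.72455 mL/hr × 1.7 hr = 45.43173 mL
Volume remaining = 82 − 45.43173 = 36.56827 mL
New rate:
Dose = 5 mg/kg/hr × 108.6364 kg = 543.1818 mg/hr
Rate = 543.1818 mg/hr ÷ 12.19512 mg/mL = 44.54091 mL/hr
Time remaining = 36.56827 mL ÷ 44.54091 mL/hr = 0.8210042 hr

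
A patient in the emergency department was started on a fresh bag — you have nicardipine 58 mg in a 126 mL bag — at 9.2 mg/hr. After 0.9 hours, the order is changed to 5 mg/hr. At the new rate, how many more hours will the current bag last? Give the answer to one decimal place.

9.9 hours

Initial rate:
Concentration = 58 mg ÷ 126 mL = 0.4603175 mg/mL
Rate = 9.2 mg/hr ÷ 0.4603175 mg/mL = 19.98621 mL/hr
Volume infused so far = 19.98621 mL/hr × 0.9 hr = 17.98759 mL
Volume remaining = 126 − 17.98759 = 108.0124 mL
New rate:
Rate = 5 mg/hr ÷ 0.4603175 mg/mL = 10.86207 mL/hr
Time remaining = 108.0124 mL ÷ 10.86207 mL/hr = 9.944 hr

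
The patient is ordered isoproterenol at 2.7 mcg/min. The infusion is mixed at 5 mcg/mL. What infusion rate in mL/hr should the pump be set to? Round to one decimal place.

2.7 mcg/min × 60 min/hr = 162 mcg/hr
Rate = 162 mcg/hr ÷ 5 mcg/mL = 32.4 mL/hr

32.4 mL/hr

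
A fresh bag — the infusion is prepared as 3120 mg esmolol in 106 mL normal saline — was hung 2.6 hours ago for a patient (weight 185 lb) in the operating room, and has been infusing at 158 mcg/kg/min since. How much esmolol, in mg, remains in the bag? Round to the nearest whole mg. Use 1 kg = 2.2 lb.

Weight = 185 lb ÷ 2.2 lb/kg = 84.09091 kg
Dose = 158 mcg/kg/min × 84.09091 kg = 13286.36 mcg/min
13286.36 mcg/min × 60 min/hr = 797181.8 mcg/hr
Concentration = 3120 mg ÷ 106 mL = 29.43396 mg/mL = 29433.96 mcg/mL
Rate = 797181.8 mcg/hr ÷ 29433.96 mcg/mL = 27.08374 mL/hr
Volume infused = 27.08374 mL/hr × 2.6 hr = 70.41773 mL
Volume remaining = 106 − 70.41773 = 35.58227 mL
Drug remaining = 35.58227 mL × 29433.96 mcg/mL = 1047327 mcg = 1047.327 mg

1047 mg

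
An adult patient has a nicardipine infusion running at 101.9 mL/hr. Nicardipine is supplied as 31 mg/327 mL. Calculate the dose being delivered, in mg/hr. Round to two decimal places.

9.66 mg/hr

Concentration = 31 mg ÷ 327 mL = 0.09480122 mg/mL
Drug rate = 101.9 mL/hr × 0.09480122 mg/mL = 9.660245 mg/hr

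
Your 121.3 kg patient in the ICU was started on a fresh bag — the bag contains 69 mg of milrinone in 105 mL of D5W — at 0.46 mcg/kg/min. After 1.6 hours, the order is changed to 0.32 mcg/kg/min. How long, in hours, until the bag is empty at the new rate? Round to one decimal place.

27.3 hours

Initial rate:
Dose = 0.46 mcg/kg/min × 121.3 kg = 55.798 mcg/min
55.798 mcg/min × 60 min/hr = 3347.88 mcg/hr
Concentration = 69 mg ÷ 105 mL = 0.6571429 mg/mL = 657.1429 mcg/mL
Rate = 3347.88 mcg/hr ÷ 657.1429 mcg/mL = 5.0946 mL/hr
Volume infused so far = 5.0946 mL/hr × 1.6 hr = 8.15136 mL
Volume remaining = 105 − 8.15136 = 96.84864 mL
New rate:
Dose = 0.32 mcg/kg/min × 121.3 kg = 38.816 mcg/min
38.816 mcg/min × 60 min/hr = 2328.96 mcg/hr
Rate = 2328.96 mcg/hr ÷ 657.1429 mcg/mL = 3.54407 mL/hr
Time remaining = 96.84864 mL ÷ 3.54407 mL/hr = 27.32696 hr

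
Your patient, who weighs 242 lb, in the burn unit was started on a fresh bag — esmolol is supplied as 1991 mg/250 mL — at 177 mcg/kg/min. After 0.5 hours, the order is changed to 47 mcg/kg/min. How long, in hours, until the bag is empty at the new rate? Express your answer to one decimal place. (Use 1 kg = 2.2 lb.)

4.5 hours

Initial rate:
Weight = 242 lb ÷ 2.2 lb/kg = 110 kg
Dose = 177 mcg/kg/min × 110 kg = 19470 mcg/min
19470 mcg/min × 60 min/hr = 1168200 mcg/hr
Concentration = 1991 mg ÷ 250 mL = 7.964 mg/mL = 7964 mcg/mL
Rate = 1168200 mcg/hr ÷ 7964 mcg/mL = 146.6851 mL/hr
Volume infused so far = 146.6851 mL/hr × 0.5 hr = 73.34254 mL
Volume remaining = 250 − 73.34254 = 176.6575 mL
New rate:
Dose = 47 mcg/kg/min × 110 kg = 5170 mcg/min
5170 mcg/min × 60 min/hr = 310200 mcg/hr
Rate = 310200 mcg/hr ÷ 7964 mcg/mL = 38.95028 mL/hr
Time remaining = 176.6575 mL ÷ 38.95028 mL/hr = 4.535461 hr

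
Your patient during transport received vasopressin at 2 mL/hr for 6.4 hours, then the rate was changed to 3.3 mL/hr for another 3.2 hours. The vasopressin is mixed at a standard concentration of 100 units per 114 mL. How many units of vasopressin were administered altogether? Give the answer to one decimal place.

20.5 units

Concentration = 100 units ÷ 114 mL = 0.877193 units/mL
Stage 1: 2 mL/hr × 6.4 hr = 12.8 mL → 12.8 mL × 0.877193 units/mL = 11.22807 units
Stage 2: 3.3 mL/hr × 3.2 hr = 10.56 mL → 10.56 mL × 0.877193 units/mL = 9.263158 units
Total = 11.22807 + 9.263158 = 20.49123 units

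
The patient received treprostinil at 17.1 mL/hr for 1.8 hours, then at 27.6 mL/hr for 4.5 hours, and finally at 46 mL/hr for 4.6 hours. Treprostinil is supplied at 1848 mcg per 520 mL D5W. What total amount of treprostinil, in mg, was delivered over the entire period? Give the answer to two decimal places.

Concentration = 1848 mcg ÷ 520 mL = 3.553846 mcg/mL
Stage 1: 17.1 mL/hr × 1.8 hr = 30.78 mL → 30.78 mL × 3.553846 mcg/mL = 109.3874 mcg
Stage 2: 27.6 mL/hr × 4.5 hr = 124.2 mL → 124.2 mL × 3.553846 mcg/mL = 441.3877 mcg
Stage 3: 46 mL/hr × 4.6 hr = 211.6 mL → 211.6 mL × 3.553846 mcg/mL = 751.9938 mcg
Total = 109.3874 + 441.3877 + 751.9938 = 1302.769 mcg = 1.302769 mg

1.30 mg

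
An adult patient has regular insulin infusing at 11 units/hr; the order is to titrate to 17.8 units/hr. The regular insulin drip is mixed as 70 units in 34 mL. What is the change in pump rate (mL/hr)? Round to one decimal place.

At the current dose:
Concentration = 70 units ÷ 34 mL = 2.058824 units/mL
Rate = 11 units/hr ÷ 2.058824 units/mL = 5.342857 mL/hr
At the new dose:
Rate = 17.8 units/hr ÷ 2.058824 units/mL = 8.645714 mL/hr
Change = 8.645714 − 5.342857 = 3.302857 mL/hr → 3.302857 mL/hr increase

3.3 mL/hr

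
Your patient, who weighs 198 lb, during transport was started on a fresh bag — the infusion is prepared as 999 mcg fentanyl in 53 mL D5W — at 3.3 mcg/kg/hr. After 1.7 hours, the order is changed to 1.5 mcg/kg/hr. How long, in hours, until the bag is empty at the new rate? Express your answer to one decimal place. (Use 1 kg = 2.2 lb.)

Initial rate:
Weight = 198 lb ÷ 2.2 lb/kg = 90 kg
Dose = 3.3 mcg/kg/hr × 90 kg = 297 mcg/hr
Concentration = 999 mcg ÷ 53 mL = 18.84906 mcg/mL
Rate = 297 mcg/hr ÷ 18.84906 mcg/mL = 15.75676 mL/hr
Volume infused so far = 15.75676 mL/hr × 1.7 hr = 26.78649 mL
Volume remaining = 53 − 26.78649 = 26.21351 mL
New rate:
Dose = 1.5 mcg/kg/hr × 90 kg = 135 mcg/hr
Rate = 135 mcg/hr ÷ 18.84906 mcg/mL = 7.162162 mL/hr
Time remaining = 26.21351 mL ÷ 7.162162 mL/hr = 3.66 hr

3.7 hours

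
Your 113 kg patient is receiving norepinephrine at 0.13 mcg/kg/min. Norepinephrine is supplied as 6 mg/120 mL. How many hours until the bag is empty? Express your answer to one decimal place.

6.8 hours

Dose = 0.13 mcg/kg/min × 113 kg = 14.69 mcg/min
14.69 mcg/min × 60 min/hr = 881.4 mcg/hr
Concentration = 6 mg ÷ 120 mL = 0.05 mg/mL = 50 mcg/mL
Rate = 881.4 mcg/hr ÷ 50 mcg/mL = 17.628 mL/hr
Duration = 120 mL ÷ 17.628 mL/hr = 6.807352 hr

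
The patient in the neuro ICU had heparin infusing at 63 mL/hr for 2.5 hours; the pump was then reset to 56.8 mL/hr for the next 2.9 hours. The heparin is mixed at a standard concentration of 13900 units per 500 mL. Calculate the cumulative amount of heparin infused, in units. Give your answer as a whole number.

Concentration = 13900 units ÷ 500 mL = 27.8 units/mL
Stage 1: 63 mL/hr × 2.5 hr = 157.5 mL → 157.5 mL × 27.8 units/mL = 4378.5 units
Stage 2: 56.8 mL/hr × 2.9 hr = 164.72 mL → 164.72 mL × 27.8 units/mL = 4579.216 units
Total = 4378.5 + 4579.216 = 8957.716 units

8958 units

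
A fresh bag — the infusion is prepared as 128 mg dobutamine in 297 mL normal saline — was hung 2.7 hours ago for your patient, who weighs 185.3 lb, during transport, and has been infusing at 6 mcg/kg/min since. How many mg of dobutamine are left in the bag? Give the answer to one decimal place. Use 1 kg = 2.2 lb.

Weight = 185.3 lb ÷ 2.2 lb/kg = 84.22727 kg
Dose = 6 mcg/kg/min × 84.22727 kg = 505.3636 mcg/min
505.3636 mcg/min × 60 min/hr = 30321.82 mcg/hr
Concentration = 128 mg ÷ 297 mL = 0.4309764 mg/mL = 430.9764 mcg/mL
Rate = 30321.82 mcg/hr ÷ 430.9764 mcg/mL = 70.35609 mL/hr
Volume infused = 70.35609 mL/hr × 2.7 hr = 189.9615 mL
Volume remaining = 297 − 189.9615 = 107.0385 mL
Drug remaining = 107.0385 mL × 430.9764 mcg/mL = 46131.09 mcg = 46.13109 mg

46.1 mg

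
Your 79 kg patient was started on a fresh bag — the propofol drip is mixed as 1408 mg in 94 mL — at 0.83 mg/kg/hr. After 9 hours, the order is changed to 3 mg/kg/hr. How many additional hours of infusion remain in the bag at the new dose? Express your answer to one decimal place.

Initial rate:
Dose = 0.83 mg/kg/hr × 79 kg = 65.57 mg/hr
Concentration = 1408 mg ÷ 94 mL = 14.97872 mg/mL
Rate = 65.57 mg/hr ÷ 14.97872 mg/mL = 4.377543 mL/hr
Volume infused so far = 4.377543 mL/hr × 9 hr = 39.39788 mL
Volume remaining = 94 − 39.39788 = 54.60212 mL
New rate:
Dose = 3 mg/kg/hr × 79 kg = 237 mg/hr
Rate = 237 mg/hr ÷ 14.97872 mg/mL = 15.82244 mL/hr
Time remaining = 54.60212 mL ÷ 15.82244 mL/hr = 3.450928 hr

3.5 hours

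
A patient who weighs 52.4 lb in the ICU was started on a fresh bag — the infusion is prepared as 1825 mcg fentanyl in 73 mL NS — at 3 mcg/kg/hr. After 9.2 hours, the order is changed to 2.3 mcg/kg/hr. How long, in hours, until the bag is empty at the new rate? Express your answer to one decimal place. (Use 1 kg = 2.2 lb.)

Initial rate:
Weight = 52.4 lb ÷ 2.2 lb/kg = 23.81818 kg
Dose = 3 mcg/kg/hr × 23.81818 kg = 71.45455 mcg/hr
Concentration = 1825 mcg ÷ 73 mL = 25 mcg/mL
Rate = 71.45455 mcg/hr ÷ 25 mcg/mL = 2.858182 mL/hr
Volume infused so far = 2.858182 mL/hr × 9.2 hr = 26.29527 mL
Volume remaining = 73 − 26.29527 = 46.70473 mL
New rate:
Dose = 2.3 mcg/kg/hr × 23.81818 kg = 54.78182 mcg/hr
Rate = 54.78182 mcg/hr ÷ 25 mcg/mL = 2.191273 mL/hr
Time remaining = 46.70473 mL ÷ 2.191273 mL/hr = 21.31397 hr

21.3 hours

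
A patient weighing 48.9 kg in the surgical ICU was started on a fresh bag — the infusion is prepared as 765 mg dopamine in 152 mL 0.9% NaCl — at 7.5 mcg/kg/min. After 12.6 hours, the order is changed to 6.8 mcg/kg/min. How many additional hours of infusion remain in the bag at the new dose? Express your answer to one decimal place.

Initial rate:
Dose = 7.5 mcg/kg/min × 48.9 kg = 366.75 mcg/min
366.75 mcg/min × 60 min/hr = 22005 mcg/hr
Concentration = 765 mg ÷ 152 mL = 5.032895 mg/mL = 5032.895 mcg/mL
Rate = 22005 mcg/hr ÷ 5032.895 mcg/mL = 4.372235 mL/hr
Volume infused so far = 4.372235 mL/hr × 12.6 hr = 55.09016 mL
Volume remaining = 152 − 55.09016 = 96.90984 mL
New rate:
Dose = 6.8 mcg/kg/min × 48.9 kg = 332.52 mcg/min
332.52 mcg/min × 60 min/hr = 19951.2 mcg/hr
Rate = 19951.2 mcg/hr ÷ 5032.895 mcg/mL = 3.96416 mL/hr
Time remaining = 96.90984 mL ÷ 3.96416 mL/hr = 24.4465 hr

24.4 hours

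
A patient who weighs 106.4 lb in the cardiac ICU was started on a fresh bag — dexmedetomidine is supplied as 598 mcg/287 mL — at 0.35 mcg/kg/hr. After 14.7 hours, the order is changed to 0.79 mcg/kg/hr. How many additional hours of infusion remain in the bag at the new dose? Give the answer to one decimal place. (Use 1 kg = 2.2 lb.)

Initial rate:
Weight = 106.4 lb ÷ 2.2 lb/kg = 48.36364 kg
Dose = 0.35 mcg/kg/hr × 48.36364 kg = 16.92727 mcg/hr
Concentration = 598 mcg ÷ 287 mL = 2.083624 mcg/mL
Rate = 16.92727 mcg/hr ÷ 2.083624 mcg/mL = 8.123959 mL/hr
Volume infused so far = 8.123959 mL/hr × 14.7 hr = 119.4222 mL
Volume remaining = 287 − 119.4222 = 167.5778 mL
New rate:
Dose = 0.79 mcg/kg/hr × 48.36364 kg = 38.20727 mcg/hr
Rate = 38.20727 mcg/hr ÷ 2.083624 mcg/mL = 18.33694 mL/hr
Time remaining = 167.5778 mL ÷ 18.33694 mL/hr = 9.138812 hr

9.1 hours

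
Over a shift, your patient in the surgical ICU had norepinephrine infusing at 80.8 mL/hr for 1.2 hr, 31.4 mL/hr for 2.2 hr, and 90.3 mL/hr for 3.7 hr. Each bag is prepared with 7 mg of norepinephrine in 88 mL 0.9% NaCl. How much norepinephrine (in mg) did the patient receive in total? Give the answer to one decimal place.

39.8 mg

Concentration = 7 mg ÷ 88 mL = 0.07954545 mg/mL
Stage 1: 80.8 mL/hr × 1.2 hr = 96.96 mL → 96.96 mL × 0.07954545 mg/mL = 7.712727 mg
Stage 2: 31.4 mL/hr × 2.2 hr = 69.08 mL → 69.08 mL × 0.07954545 mg/mL = 5.495 mg
Stage 3: 90.3 mL/hr × 3.7 hr = 334.11 mL → 334.11 mL × 0.07954545 mg/mL = 26.57693 mg
Total = 7.712727 + 5.495 + 26.57693 = 39.78466 mg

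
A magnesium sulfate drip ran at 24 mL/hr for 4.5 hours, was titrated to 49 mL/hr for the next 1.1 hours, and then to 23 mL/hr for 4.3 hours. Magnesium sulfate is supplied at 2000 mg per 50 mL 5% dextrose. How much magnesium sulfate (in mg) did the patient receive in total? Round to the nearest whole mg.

10432 mg

Concentration = 2000 mg ÷ 50 mL = 40 mg/mL
Stage 1: 24 mL/hr × 4.5 hr = 108 mL → 108 mL × 40 mg/mL = 4320 mg
Stage 2: 49 mL/hr × 1.1 hr = 53.9 mL → 53.9 mL × 40 mg/mL = 2156 mg
Stage 3: 23 mL/hr × 4.3 hr = 98.9 mL → 98.9 mL × 40 mg/mL = 3956 mg
Total = 4320 + 2156 + 3956 = 10432 mg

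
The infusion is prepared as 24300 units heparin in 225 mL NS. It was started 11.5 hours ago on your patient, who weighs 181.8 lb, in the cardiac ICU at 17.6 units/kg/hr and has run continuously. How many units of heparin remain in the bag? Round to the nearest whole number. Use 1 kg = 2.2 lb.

Weight = 181.8 lb ÷ 2.2 lb/kg = 82.63636 kg
Dose = 17.6 units/kg/hr × 82.63636 kg = 1454.4 units/hr
Concentration = 24300 units ÷ 225 mL = 108 units/mL
Rate = 1454.4 units/hr ÷ 108 units/mL = 13.46667 mL/hr
Volume infused = 13.46667 mL/hr × 11.5 hr = 154.8667 mL
Volume remaining = 225 − 154.8667 = 70.13333 mL
Drug remaining = 70.13333 mL × 108 units/mL = 7574.4 units

7574 units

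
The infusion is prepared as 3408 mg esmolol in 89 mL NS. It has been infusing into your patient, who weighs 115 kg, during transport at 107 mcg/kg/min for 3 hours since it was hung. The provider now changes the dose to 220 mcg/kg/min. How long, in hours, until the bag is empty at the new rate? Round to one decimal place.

0.8 hours

Initial rate:
Dose = 107 mcg/kg/min × 115 kg = 12305 mcg/min
12305 mcg/min × 60 min/hr = 738300 mcg/hr
Concentration = 3408 mg ÷ 89 mL = 38.29213 mg/mL = 38292.13 mcg/mL
Rate = 738300 mcg/hr ÷ 38292.13 mcg/mL = 19.28072 mL/hr
Volume infused so far = 19.28072 mL/hr × 3 hr = 57.84217 mL
Volume remaining = 89 − 57.84217 = 31.15783 mL
New rate:
Dose = 220 mcg/kg/min × 115 kg = 25300 mcg/min
25300 mcg/min × 60 min/hr = 1518000 mcg/hr
Rate = 1518000 mcg/hr ÷ 38292.13 mcg/mL = 39.64261 mL/hr
Time remaining = 31.15783 mL ÷ 39.64261 mL/hr = 0.7859684 hr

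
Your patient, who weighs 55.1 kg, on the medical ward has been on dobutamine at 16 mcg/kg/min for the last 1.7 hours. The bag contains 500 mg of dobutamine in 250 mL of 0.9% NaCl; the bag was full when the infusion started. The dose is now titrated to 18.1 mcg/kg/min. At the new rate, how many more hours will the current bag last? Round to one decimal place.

6.9 hours

Initial rate:
Dose = 16 mcg/kg/min × 55.1 kg = 881.6 mcg/min
881.6 mcg/min × 60 min/hr = 52896 mcg/hr
Concentration = 500 mg ÷ 250 mL = 2 mg/mL = 2000 mcg/mL
Rate = 52896 mcg/hr ÷ 2000 mcg/mL = 26.448 mL/hr
Volume infused so far = 26.448 mL/hr × 1.7 hr = 44.9616 mL
Volume remaining = 250 − 44.9616 = 205.0384 mL
New rate:
Dose = 18.1 mcg/kg/min × 55.1 kg = 997.31 mcg/min
997.31 mcg/min × 60 min/hr = 59838.6 mcg/hr
Rate = 59838.6 mcg/hr ÷ 2000 mcg/mL = 29.9193 mL/hr
Time remaining = 205.0384 mL ÷ 29.9193 mL/hr = 6.853048 hr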